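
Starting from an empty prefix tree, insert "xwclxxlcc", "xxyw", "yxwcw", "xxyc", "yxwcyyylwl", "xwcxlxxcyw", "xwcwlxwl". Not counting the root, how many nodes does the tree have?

36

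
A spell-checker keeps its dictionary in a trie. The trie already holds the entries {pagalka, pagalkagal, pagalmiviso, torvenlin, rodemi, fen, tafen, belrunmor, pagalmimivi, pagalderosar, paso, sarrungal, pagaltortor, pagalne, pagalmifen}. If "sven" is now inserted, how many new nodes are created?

Walking "sven" from the root, the first 1 characters ("s") follow existing edges; "v" is the first miss.
Each of the 3 remaining characters creates one node.

3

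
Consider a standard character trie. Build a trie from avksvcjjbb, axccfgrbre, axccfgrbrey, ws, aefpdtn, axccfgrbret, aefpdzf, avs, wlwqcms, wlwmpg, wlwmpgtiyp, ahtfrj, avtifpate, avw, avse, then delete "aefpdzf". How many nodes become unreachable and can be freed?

After clearing the end-marker at "aefpdzf", prune upward until reaching a node still needed by another word.
The suffix "zf" (2 nodes) is used only by "aefpdzf"; the node for "aefpd" still has the child "t", so pruning stops there.
Nodes removed: 2

2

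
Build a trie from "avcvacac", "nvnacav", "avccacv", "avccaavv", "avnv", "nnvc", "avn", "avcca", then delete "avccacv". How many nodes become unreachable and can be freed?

2

A node on "avccacv"'s path can go only if nothing else ends at it or branches off below it.
The suffix "cv" (2 nodes) is used only by "avccacv"; the node for "avcca" still has the child "a", so pruning stops there.
Nodes removed: 2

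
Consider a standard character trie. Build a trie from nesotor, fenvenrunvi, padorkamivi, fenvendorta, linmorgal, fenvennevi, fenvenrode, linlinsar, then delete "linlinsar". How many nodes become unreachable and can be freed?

6

A node on "linlinsar"'s path can go only if nothing else ends at it or branches off below it.
The suffix "linsar" (6 nodes) is used only by "linlinsar"; the node for "lin" still has the child "m", so pruning stops there.
Nodes removed: 6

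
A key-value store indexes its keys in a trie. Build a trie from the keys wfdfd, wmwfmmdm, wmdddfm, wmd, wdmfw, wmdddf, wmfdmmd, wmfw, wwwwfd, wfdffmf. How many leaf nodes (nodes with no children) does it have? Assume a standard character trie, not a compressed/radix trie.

8

A leaf is a node with no children — equivalently, the end of a word that is not a proper prefix of any other stored word.
Those words: "wdmfw", "wfdfd", "wfdffmf", "wmdddfm", "wmfdmmd", "wmfw", "wmwfmmdm", "wwwwfd"
Leaf count: 8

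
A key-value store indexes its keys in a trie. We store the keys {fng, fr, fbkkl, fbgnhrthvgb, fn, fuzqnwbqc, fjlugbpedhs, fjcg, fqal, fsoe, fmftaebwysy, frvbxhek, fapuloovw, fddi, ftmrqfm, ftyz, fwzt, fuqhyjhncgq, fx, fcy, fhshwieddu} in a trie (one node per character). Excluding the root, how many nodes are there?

Trace insertions, counting only characters that open a new branch:
  "fng" → 3 new (f, n, g)
  "fr" → prefix "f" already present; 1 new (r)
  "fbkkl" → prefix "f" already present; 4 new (b, k, k, l)
  "fbgnhrthvgb" → prefix "fb" already present; 9 new (g, n, h, r, t, h, v, g, b)
  "fn" → prefix "fn" already present; 0 new (none)
  "fuzqnwbqc" → prefix "f" already present; 8 new (u, z, q, n, w, b, q, c)
  "fjlugbpedhs" → prefix "f" already present; 10 new (j, l, u, g, b, p, e, d, h, s)
  "fjcg" → prefix "fj" already present; 2 new (c, g)
  "fqal" → prefix "f" already present; 3 new (q, a, l)
  "fsoe" → prefix "f" already present; 3 new (s, o, e)
  "fmftaebwysy" → prefix "f" already present; 10 new (m, f, t, a, e, b, w, y, s, y)
  "frvbxhek" → prefix "fr" already present; 6 new (v, b, x, h, e, k)
  "fapuloovw" → prefix "f" already present; 8 new (a, p, u, l, o, o, v, w)
  "fddi" → prefix "f" already present; 3 new (d, d, i)
  "ftmrqfm" → prefix "f" already present; 6 new (t, m, r, q, f, m)
  "ftyz" → prefix "ft" already present; 2 new (y, z)
  "fwzt" → prefix "f" already present; 3 new (w, z, t)
  "fuqhyjhncgq" → prefix "fu" already present; 9 new (q, h, y, j, h, n, c, g, q)
  "fx" → prefix "f" already present; 1 new (x)
  "fcy" → prefix "f" already present; 2 new (c, y)
  "fhshwieddu" → prefix "f" already present; 9 new (h, s, h, w, i, e, d, d, u)
Total nodes = 3 + 1 + 4 + 9 + 0 + 8 + 10 + 2 + 3 + 3 + 10 + 6 + 8 + 3 + 6 + 2 + 3 + 9 + 1 + 2 + 9 = 102

102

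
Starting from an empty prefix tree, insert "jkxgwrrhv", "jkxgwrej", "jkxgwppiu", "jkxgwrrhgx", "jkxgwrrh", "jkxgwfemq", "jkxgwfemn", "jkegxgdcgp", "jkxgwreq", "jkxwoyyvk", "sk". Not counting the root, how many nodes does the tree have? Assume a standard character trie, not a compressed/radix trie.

Count nodes per top-level branch (shared prefixes stored once):
  'j'-branch (jkegxgdcgp, jkxgwfemn, jkxgwfemq, jkxgwppiu, jkxgwrej, jkxgwreq, jkxgwrrh, jkxgwrrhgx, jkxgwrrhv, jkxwoyyvk): 37 nodes
  's'-branch (sk): 2 nodes
Sum: 39

39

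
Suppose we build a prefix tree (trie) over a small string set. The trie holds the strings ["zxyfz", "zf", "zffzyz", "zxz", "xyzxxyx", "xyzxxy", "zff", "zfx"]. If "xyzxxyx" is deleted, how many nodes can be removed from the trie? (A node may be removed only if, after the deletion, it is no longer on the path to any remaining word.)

1

Walk "xyzxxyx" from the leaf back toward the root, removing each node that no remaining word uses.
The suffix "x" (1 node) is used only by "xyzxxyx"; "xyzxxy" is itself a stored word, so pruning stops there.
Nodes removed: 1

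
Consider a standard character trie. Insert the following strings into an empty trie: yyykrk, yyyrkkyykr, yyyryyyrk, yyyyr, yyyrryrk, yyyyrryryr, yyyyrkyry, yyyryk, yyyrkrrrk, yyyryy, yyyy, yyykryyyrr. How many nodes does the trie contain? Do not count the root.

43

Insert word by word; a character creates a node only if that edge doesn't already exist:
  "yyykrk" → 6 new (y, y, y, k, r, k)
  "yyyrkkyykr" → prefix "yyy" already present; 7 new (r, k, k, y, y, k, r)
  "yyyryyyrk" → prefix "yyyr" already present; 5 new (y, y, y, r, k)
  "yyyyr" → prefix "yyy" already present; 2 new (y, r)
  "yyyrryrk" → prefix "yyyr" already present; 4 new (r, y, r, k)
  "yyyyrryryr" → prefix "yyyyr" already present; 5 new (r, y, r, y, r)
  "yyyyrkyry" → prefix "yyyyr" already present; 4 new (k, y, r, y)
  "yyyryk" → prefix "yyyry" already present; 1 new (k)
  "yyyrkrrrk" → prefix "yyyrk" already present; 4 new (r, r, r, k)
  "yyyryy" → prefix "yyyryy" already present; 0 new (none)
  "yyyy" → prefix "yyyy" already present; 0 new (none)
  "yyykryyyrr" → prefix "yyykr" already present; 5 new (y, y, y, r, r)
Total nodes = 6 + 7 + 5 + 2 + 4 + 5 + 4 + 1 + 4 + 0 + 0 + 5 = 43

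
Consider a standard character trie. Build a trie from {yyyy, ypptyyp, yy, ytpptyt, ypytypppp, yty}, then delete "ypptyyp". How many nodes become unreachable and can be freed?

Walk "ypptyyp" from the leaf back toward the root, removing each node that no remaining word uses.
The suffix "ptyyp" (5 nodes) is used only by "ypptyyp"; the node for "yp" still has the child "y", so pruning stops there.
Nodes removed: 5

5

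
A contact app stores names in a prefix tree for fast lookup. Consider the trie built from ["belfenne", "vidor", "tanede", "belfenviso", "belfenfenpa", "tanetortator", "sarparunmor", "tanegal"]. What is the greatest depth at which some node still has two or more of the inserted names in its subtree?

Look for the deepest trie node that still has at least two words in its subtree.
e.g. "belfenfenpa" and "belfenne" share the prefix "belfen" of length 6; no pair shares a longer one.
Longest shared-prefix length: 6

6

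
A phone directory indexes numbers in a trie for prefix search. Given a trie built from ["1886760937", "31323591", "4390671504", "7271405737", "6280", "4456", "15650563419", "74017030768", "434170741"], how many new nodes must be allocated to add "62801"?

1

"6280" is already a path in the trie; the remaining "1" must be added.
So 5 − 4 = 1 new nodes.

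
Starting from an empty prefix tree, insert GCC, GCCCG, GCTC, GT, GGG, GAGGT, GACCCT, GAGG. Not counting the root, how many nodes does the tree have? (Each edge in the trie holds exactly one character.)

18

Trace insertions, counting only characters that open a new branch:
  "GCC" → 3 new (G, C, C)
  "GCCCG" → prefix "GCC" already present; 2 new (C, G)
  "GCTC" → prefix "GC" already present; 2 new (T, C)
  "GT" → prefix "G" already present; 1 new (T)
  "GGG" → prefix "G" already present; 2 new (G, G)
  "GAGGT" → prefix "G" already present; 4 new (A, G, G, T)
  "GACCCT" → prefix "GA" already present; 4 new (C, C, C, T)
  "GAGG" → prefix "GAGG" already present; 0 new (none)
Total nodes = 3 + 2 + 2 + 1 + 2 + 4 + 4 + 0 = 18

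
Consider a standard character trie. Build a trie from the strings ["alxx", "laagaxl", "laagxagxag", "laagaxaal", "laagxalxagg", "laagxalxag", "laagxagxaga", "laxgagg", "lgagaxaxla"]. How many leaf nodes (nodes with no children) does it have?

7

A leaf is a node with no children — equivalently, the end of a word that is not a proper prefix of any other stored word.
Those words: "alxx", "laagaxaal", "laagaxl", "laagxagxaga", "laagxalxagg", "laxgagg", "lgagaxaxla"
Leaf count: 7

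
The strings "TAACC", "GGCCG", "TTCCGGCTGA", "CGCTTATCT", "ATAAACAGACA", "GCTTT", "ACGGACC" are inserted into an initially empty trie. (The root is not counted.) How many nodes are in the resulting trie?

Count nodes per top-level branch (shared prefixes stored once):
  'A'-branch (ACGGACC, ATAAACAGACA): 17 nodes
  'C'-branch (CGCTTATCT): 9 nodes
  'G'-branch (GCTTT, GGCCG): 9 nodes
  'T'-branch (TAACC, TTCCGGCTGA): 14 nodes
Sum: 49

49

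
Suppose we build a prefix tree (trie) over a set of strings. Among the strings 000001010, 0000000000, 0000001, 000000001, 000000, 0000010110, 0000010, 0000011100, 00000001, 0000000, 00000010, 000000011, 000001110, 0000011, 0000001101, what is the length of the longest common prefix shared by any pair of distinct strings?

Look for the deepest trie node that still has at least two words in its subtree.
"000001110" and "0000011100" agree on "000001110" (9 characters) before diverging; nothing deeper is shared.
Longest shared-prefix length: 9

9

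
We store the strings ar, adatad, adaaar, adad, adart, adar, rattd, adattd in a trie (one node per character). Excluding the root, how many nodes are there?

20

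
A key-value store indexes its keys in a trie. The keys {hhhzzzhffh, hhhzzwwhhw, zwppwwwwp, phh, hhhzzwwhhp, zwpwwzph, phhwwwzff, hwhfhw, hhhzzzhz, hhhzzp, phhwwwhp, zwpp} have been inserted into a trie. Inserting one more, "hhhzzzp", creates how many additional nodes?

1

The longest prefix of "hhhzzzp" already in the trie is "hhhzzz" (length 6).
Each of the 1 remaining characters creates one node.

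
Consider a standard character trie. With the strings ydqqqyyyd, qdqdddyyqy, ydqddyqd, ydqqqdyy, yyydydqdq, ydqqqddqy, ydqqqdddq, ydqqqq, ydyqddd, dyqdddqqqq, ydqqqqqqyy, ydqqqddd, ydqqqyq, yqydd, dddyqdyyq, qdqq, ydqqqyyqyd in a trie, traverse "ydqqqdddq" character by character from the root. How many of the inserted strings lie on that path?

Traverse "ydqqqdddq" character by character; count nodes along the way that are marked as word ends.
Prefixes of the query that are stored words: "ydqqqddd", "ydqqqdddq"
Count: 2

2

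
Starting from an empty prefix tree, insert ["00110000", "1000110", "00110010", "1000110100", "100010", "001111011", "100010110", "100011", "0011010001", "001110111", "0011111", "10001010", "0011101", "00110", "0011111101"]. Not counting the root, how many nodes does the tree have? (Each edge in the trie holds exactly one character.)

43

Count nodes per top-level branch (shared prefixes stored once):
  '0'-branch (00110, 00110000, 00110010, 0011010001, 0011101, 001110111, 001111011, 0011111, 0011111101): 28 nodes
  '1'-branch (100010, 10001010, 100010110, 100011, 1000110, 1000110100): 15 nodes
Sum: 43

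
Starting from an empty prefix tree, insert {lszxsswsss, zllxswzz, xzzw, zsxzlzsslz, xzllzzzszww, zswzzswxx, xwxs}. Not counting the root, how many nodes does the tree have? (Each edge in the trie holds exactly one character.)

Insert word by word; a character creates a node only if that edge doesn't already exist:
  "lszxsswsss" → 10 new (l, s, z, x, s, s, w, s, s, s)
  "zllxswzz" → 8 new (z, l, l, x, s, w, z, z)
  "xzzw" → 4 new (x, z, z, w)
  "zsxzlzsslz" → prefix "z" already present; 9 new (s, x, z, l, z, s, s, l, z)
  "xzllzzzszww" → prefix "xz" already present; 9 new (l, l, z, z, z, s, z, w, w)
  "zswzzswxx" → prefix "zs" already present; 7 new (w, z, z, s, w, x, x)
  "xwxs" → prefix "x" already present; 3 new (w, x, s)
Total nodes = 10 + 8 + 4 + 9 + 9 + 7 + 3 = 50

50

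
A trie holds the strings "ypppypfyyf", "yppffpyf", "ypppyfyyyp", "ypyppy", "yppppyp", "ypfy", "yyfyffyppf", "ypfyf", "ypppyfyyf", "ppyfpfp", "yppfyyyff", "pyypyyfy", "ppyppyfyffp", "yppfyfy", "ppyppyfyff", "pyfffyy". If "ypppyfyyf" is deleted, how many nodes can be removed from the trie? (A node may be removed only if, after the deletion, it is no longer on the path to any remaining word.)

1

Walk "ypppyfyyf" from the leaf back toward the root, removing each node that no remaining word uses.
The suffix "f" (1 node) is used only by "ypppyfyyf"; the node for "ypppyfyy" still has the child "y", so pruning stops there.
Nodes removed: 1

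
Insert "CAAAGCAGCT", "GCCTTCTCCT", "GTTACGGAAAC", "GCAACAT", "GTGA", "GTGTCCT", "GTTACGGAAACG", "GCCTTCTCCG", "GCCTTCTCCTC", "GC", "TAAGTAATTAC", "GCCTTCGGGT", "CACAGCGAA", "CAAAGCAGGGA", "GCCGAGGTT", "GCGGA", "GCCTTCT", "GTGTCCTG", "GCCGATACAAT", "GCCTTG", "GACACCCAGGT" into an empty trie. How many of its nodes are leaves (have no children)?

Leaves are exactly the stored words that no other stored word extends.
Those words: "CAAAGCAGCT", "CAAAGCAGGGA", "CACAGCGAA", "GACACCCAGGT", "GCAACAT", "GCCGAGGTT", "GCCGATACAAT", "GCCTTCGGGT", "GCCTTCTCCG", "GCCTTCTCCTC", "GCCTTG", "GCGGA", "GTGA", "GTGTCCTG", "GTTACGGAAACG", "TAAGTAATTAC"
Leaf count: 16

16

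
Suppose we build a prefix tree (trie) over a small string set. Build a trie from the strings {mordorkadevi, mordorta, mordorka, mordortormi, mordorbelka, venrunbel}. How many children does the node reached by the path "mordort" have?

2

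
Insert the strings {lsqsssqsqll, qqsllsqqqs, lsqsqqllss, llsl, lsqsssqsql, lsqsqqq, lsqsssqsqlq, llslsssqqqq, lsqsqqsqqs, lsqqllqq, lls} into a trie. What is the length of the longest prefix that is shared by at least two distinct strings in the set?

10

Look for the deepest trie node that still has at least two words in its subtree.
e.g. "lsqsssqsql" and "lsqsssqsqll" share the prefix "lsqsssqsql" of length 10; no pair shares a longer one.
Longest shared-prefix length: 10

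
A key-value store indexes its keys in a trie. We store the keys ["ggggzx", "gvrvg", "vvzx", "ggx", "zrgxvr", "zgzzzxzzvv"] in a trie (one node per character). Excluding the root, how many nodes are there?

Insert word by word; a character creates a node only if that edge doesn't already exist:
  "ggggzx" → 6 new (g, g, g, g, z, x)
  "gvrvg" → prefix "g" already present; 4 new (v, r, v, g)
  "vvzx" → 4 new (v, v, z, x)
  "ggx" → prefix "gg" already present; 1 new (x)
  "zrgxvr" → 6 new (z, r, g, x, v, r)
  "zgzzzxzzvv" → prefix "z" already present; 9 new (g, z, z, z, x, z, z, v, v)
Total nodes = 6 + 4 + 4 + 1 + 6 + 9 = 30

30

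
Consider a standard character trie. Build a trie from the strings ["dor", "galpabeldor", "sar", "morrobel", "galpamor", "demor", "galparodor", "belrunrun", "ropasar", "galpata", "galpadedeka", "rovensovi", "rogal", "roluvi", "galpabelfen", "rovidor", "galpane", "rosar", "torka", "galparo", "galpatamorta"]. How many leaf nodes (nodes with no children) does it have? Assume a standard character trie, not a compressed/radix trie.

19

A leaf is a node with no children — equivalently, the end of a word that is not a proper prefix of any other stored word.
Those words: "belrunrun", "demor", "dor", "galpabeldor", "galpabelfen", "galpadedeka", "galpamor", "galpane", "galparodor", "galpatamorta", "morrobel", "rogal", "roluvi", "ropasar", "rosar", "rovensovi", "rovidor", "sar", "torka"
Leaf count: 19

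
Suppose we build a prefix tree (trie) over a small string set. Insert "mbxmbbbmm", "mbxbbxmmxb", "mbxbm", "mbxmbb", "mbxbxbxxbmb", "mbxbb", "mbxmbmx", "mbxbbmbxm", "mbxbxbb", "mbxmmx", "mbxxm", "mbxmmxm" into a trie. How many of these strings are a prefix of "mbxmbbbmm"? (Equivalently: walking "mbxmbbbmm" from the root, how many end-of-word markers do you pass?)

Walk "mbxmbbbmm" from the root; an end-of-word marker is hit whenever a stored word is a prefix of "mbxmbbbmm".
Prefixes of the query that are stored words: "mbxmbb", "mbxmbbbmm"
Count: 2

2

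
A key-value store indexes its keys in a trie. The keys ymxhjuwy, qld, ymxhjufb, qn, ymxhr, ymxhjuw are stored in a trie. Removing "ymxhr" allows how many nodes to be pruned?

1

Walk "ymxhr" from the leaf back toward the root, removing each node that no remaining word uses.
The suffix "r" (1 node) is used only by "ymxhr"; the node for "ymxh" still has the child "j", so pruning stops there.
Nodes removed: 1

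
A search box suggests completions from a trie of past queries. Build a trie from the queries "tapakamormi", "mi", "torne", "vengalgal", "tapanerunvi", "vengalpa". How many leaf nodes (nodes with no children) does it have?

Leaves are exactly the stored words that no other stored word extends.
Those words: "mi", "tapakamormi", "tapanerunvi", "torne", "vengalgal", "vengalpa"
Leaf count: 6

6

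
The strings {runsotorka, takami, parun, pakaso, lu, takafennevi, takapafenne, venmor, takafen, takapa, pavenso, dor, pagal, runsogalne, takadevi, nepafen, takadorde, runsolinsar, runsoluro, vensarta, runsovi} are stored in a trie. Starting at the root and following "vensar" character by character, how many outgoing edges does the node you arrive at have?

Follow the path "vensar" to its node, then look at its outgoing edges.
Distinct next characters after "vensar": t.
That node has 1 child edge.

1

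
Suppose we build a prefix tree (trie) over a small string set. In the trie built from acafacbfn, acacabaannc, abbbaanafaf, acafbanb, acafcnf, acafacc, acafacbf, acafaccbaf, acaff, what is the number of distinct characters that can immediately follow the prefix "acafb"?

1

Follow the path "acafb" to its node, then look at its outgoing edges.
Distinct next characters after "acafb": a.
That node has 1 child edge.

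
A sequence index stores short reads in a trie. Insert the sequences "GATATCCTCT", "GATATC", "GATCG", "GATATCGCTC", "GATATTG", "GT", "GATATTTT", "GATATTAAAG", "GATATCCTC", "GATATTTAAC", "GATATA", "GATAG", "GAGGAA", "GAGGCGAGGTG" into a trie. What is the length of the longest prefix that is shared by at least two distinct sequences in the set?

The deepest shared node is where two words last agree before diverging.
"GATATCCTC" and "GATATCCTCT" agree on "GATATCCTC" (9 characters) before diverging; nothing deeper is shared.
Longest shared-prefix length: 9

9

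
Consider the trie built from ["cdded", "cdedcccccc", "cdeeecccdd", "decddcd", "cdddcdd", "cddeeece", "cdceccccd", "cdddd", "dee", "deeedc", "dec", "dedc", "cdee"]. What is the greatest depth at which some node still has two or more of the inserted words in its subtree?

4

Equivalently: take the maximum, over all pairs, of their longest common prefix length.
"cdddcdd" and "cdddd" agree on "cddd" (4 characters) before diverging; nothing deeper is shared.
Longest shared-prefix length: 4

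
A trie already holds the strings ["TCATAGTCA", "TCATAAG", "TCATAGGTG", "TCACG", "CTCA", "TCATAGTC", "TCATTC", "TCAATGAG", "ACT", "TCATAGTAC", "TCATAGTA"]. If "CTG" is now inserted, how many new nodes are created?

Walking "CTG" from the root, the first 2 characters ("CT") follow existing edges; "G" is the first miss.
So 3 − 2 = 1 new nodes.

1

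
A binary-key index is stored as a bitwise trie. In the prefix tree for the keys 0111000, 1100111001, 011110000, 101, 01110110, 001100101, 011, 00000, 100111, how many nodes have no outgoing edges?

8

Leaves are exactly the stored words that no other stored word extends.
Those words: "00000", "001100101", "0111000", "01110110", "011110000", "100111", "101", "1100111001"
Leaf count: 8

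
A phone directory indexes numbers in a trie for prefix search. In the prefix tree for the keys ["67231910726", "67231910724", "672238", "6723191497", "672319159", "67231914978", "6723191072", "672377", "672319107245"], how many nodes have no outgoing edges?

6

A leaf is a node with no children — equivalently, the end of a word that is not a proper prefix of any other stored word.
Those words: "672238", "672319107245", "67231910726", "67231914978", "672319159", "672377"
Leaf count: 6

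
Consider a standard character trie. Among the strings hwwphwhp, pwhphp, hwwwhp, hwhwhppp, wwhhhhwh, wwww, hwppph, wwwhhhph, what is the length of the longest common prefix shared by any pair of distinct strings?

3

Look for the deepest trie node that still has at least two words in its subtree.
"hwwphwhp" and "hwwwhp" agree on "hww" (3 characters) before diverging; nothing deeper is shared.
Longest shared-prefix length: 3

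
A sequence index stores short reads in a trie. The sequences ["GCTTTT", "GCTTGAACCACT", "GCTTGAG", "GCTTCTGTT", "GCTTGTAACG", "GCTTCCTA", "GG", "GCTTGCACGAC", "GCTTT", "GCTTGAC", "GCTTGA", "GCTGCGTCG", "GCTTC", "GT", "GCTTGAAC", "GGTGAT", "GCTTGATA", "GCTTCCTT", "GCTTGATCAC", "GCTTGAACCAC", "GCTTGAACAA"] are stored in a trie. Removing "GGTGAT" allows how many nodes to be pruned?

After clearing the end-marker at "GGTGAT", prune upward until reaching a node still needed by another word.
The suffix "TGAT" (4 nodes) is used only by "GGTGAT"; "GG" is itself a stored word, so pruning stops there.
Nodes removed: 4

4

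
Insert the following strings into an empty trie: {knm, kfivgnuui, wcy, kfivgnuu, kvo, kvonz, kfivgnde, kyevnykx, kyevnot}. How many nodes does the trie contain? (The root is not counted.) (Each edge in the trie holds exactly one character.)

Count nodes per top-level branch (shared prefixes stored once):
  'k'-branch (kfivgnde, kfivgnuu, kfivgnuui, knm, kvo, kvonz, kyevnot, kyevnykx): 26 nodes
  'w'-branch (wcy): 3 nodes
Sum: 29

29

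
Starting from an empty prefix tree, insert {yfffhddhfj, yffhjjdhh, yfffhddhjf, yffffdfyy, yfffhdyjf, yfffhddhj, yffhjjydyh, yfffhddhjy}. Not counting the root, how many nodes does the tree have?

Count nodes per top-level branch (shared prefixes stored once):
  'y'-branch (yffffdfyy, yfffhddhfj, yfffhddhj, yfffhddhjf, yfffhddhjy, yfffhdyjf, yffhjjdhh, yffhjjydyh): 31 nodes
Sum: 31

31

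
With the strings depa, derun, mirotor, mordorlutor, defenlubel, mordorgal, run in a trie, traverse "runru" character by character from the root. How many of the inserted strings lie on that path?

1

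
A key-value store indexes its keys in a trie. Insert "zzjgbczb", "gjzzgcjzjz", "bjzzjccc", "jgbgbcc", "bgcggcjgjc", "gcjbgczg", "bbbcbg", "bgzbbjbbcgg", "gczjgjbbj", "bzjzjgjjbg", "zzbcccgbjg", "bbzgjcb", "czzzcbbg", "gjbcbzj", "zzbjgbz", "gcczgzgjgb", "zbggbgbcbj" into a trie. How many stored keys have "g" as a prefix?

Filter for entries beginning with "g":
Words under "g": gcczgzgjgb, gcjbgczg, gczjgjbbj, gjbcbzj, gjzzgcjzjz
Count: 5

5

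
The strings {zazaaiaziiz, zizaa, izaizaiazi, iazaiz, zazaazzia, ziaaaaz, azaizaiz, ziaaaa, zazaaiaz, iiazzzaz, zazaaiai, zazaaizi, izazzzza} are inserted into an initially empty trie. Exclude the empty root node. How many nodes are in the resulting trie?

62

Trace insertions, counting only characters that open a new branch:
  "zazaaiaziiz" → 11 new (z, a, z, a, a, i, a, z, i, i, z)
  "zizaa" → prefix "z" already present; 4 new (i, z, a, a)
  "izaizaiazi" → 10 new (i, z, a, i, z, a, i, a, z, i)
  "iazaiz" → prefix "i" already present; 5 new (a, z, a, i, z)
  "zazaazzia" → prefix "zazaa" already present; 4 new (z, z, i, a)
  "ziaaaaz" → prefix "zi" already present; 5 new (a, a, a, a, z)
  "azaizaiz" → 8 new (a, z, a, i, z, a, i, z)
  "ziaaaa" → prefix "ziaaaa" already present; 0 new (none)
  "zazaaiaz" → prefix "zazaaiaz" already present; 0 new (none)
  "iiazzzaz" → prefix "i" already present; 7 new (i, a, z, z, z, a, z)
  "zazaaiai" → prefix "zazaaia" already present; 1 new (i)
  "zazaaizi" → prefix "zazaai" already present; 2 new (z, i)
  "izazzzza" → prefix "iza" already present; 5 new (z, z, z, z, a)
Total nodes = 11 + 4 + 10 + 5 + 4 + 5 + 8 + 0 + 0 + 7 + 1 + 2 + 5 = 62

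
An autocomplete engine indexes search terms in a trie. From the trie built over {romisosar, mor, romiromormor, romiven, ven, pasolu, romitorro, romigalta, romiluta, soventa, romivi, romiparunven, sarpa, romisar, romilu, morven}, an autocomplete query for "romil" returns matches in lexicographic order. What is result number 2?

DFS of the "romil" subtree visits, in order: "romilu", "romiluta"
The 2nd is romiluta.

romiluta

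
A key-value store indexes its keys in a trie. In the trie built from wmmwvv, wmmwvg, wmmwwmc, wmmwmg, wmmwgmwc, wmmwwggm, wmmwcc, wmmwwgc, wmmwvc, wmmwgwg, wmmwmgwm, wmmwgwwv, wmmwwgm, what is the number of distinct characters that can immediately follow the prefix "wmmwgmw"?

1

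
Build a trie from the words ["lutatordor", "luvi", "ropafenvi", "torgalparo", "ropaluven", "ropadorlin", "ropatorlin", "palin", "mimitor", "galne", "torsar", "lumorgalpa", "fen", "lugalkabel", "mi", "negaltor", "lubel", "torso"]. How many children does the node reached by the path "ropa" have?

4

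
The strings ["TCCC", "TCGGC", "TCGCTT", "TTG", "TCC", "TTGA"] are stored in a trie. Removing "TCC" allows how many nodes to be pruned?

A node on "TCC"'s path can go only if nothing else ends at it or branches off below it.
Every node on "TCC" is still needed (e.g. by "TCCC"), so nothing is freed.
Nodes removed: 0

0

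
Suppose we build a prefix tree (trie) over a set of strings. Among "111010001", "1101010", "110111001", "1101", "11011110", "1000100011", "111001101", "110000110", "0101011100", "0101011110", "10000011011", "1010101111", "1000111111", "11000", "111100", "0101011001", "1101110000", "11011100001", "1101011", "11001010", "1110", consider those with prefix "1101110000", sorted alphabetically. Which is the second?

11011100001

Filter for "1101110000…" and sort: "1101110000", "11011100001"
Position 2: 11011100001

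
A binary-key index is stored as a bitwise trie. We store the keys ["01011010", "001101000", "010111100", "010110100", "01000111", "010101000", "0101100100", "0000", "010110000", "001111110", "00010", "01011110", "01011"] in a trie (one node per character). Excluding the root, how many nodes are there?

Trace insertions, counting only characters that open a new branch:
  "01011010" → 8 new (0, 1, 0, 1, 1, 0, 1, 0)
  "001101000" → prefix "0" already present; 8 new (0, 1, 1, 0, 1, 0, 0, 0)
  "010111100" → prefix "01011" already present; 4 new (1, 1, 0, 0)
  "010110100" → prefix "01011010" already present; 1 new (0)
  "01000111" → prefix "010" already present; 5 new (0, 0, 1, 1, 1)
  "010101000" → prefix "0101" already present; 5 new (0, 1, 0, 0, 0)
  "0101100100" → prefix "010110" already present; 4 new (0, 1, 0, 0)
  "0000" → prefix "00" already present; 2 new (0, 0)
  "010110000" → prefix "0101100" already present; 2 new (0, 0)
  "001111110" → prefix "0011" already present; 5 new (1, 1, 1, 1, 0)
  "00010" → prefix "000" already present; 2 new (1, 0)
  "01011110" → prefix "01011110" already present; 0 new (none)
  "01011" → prefix "01011" already present; 0 new (none)
Total nodes = 8 + 8 + 4 + 1 + 5 + 5 + 4 + 2 + 2 + 5 + 2 + 0 + 0 = 46

46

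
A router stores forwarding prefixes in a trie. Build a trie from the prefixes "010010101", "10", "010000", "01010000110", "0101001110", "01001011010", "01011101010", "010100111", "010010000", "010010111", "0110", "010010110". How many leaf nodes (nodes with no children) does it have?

A leaf is a node with no children — equivalently, the end of a word that is not a proper prefix of any other stored word.
Those words: "010000", "010010000", "010010101", "01001011010", "010010111", "01010000110", "0101001110", "01011101010", "0110", "10"
Leaf count: 10

10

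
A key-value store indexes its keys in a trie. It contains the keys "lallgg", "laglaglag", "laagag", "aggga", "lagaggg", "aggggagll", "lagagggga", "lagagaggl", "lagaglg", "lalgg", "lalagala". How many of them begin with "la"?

Filter for entries beginning with "la":
Matches: "laagag", "lagagaggl", "lagaggg", "lagagggga", "lagaglg", "laglaglag", "lalagala", "lalgg", "lallgg"
Count: 9

9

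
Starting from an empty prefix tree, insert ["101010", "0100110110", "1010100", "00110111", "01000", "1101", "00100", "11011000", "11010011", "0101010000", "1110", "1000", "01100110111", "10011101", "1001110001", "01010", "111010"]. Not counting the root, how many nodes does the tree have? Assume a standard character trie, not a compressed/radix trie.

68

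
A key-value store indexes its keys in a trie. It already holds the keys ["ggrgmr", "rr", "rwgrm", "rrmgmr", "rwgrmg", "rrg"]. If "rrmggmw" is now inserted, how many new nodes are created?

"rrmg" is already a path in the trie; the remaining "gmw" must be added.
So 7 − 4 = 3 new nodes.

3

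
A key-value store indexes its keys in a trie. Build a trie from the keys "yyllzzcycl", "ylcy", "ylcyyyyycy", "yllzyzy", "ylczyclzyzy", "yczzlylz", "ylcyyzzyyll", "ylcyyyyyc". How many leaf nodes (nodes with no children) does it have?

A leaf is a node with no children — equivalently, the end of a word that is not a proper prefix of any other stored word.
Those words: "yczzlylz", "ylcyyyyycy", "ylcyyzzyyll", "ylczyclzyzy", "yllzyzy", "yyllzzcycl"
Leaf count: 6

6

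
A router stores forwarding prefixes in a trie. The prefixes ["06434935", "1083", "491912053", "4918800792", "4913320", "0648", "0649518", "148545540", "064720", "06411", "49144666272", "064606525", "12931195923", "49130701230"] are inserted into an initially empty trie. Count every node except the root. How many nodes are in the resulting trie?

Count nodes per top-level branch (shared prefixes stored once):
  '0'-branch (06411, 06434935, 064606525, 064720, 0648, 0649518): 24 nodes
  '1'-branch (1083, 12931195923, 148545540): 22 nodes
  '4'-branch (49130701230, 4913320, 49144666272, 4918800792, 491912053): 35 nodes
Sum: 81

81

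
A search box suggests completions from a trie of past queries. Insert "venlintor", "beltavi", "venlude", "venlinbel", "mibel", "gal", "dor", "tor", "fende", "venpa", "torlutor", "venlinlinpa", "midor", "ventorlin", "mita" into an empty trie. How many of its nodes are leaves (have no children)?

14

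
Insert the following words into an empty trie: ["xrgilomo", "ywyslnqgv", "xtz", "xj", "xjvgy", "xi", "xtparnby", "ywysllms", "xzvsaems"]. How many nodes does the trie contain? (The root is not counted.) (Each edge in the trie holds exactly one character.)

40

Insert word by word; a character creates a node only if that edge doesn't already exist:
  "xrgilomo" → 8 new (x, r, g, i, l, o, m, o)
  "ywyslnqgv" → 9 new (y, w, y, s, l, n, q, g, v)
  "xtz" → prefix "x" already present; 2 new (t, z)
  "xj" → prefix "x" already present; 1 new (j)
  "xjvgy" → prefix "xj" already present; 3 new (v, g, y)
  "xi" → prefix "x" already present; 1 new (i)
  "xtparnby" → prefix "xt" already present; 6 new (p, a, r, n, b, y)
  "ywysllms" → prefix "ywysl" already present; 3 new (l, m, s)
  "xzvsaems" → prefix "x" already present; 7 new (z, v, s, a, e, m, s)
Total nodes = 8 + 9 + 2 + 1 + 3 + 1 + 6 + 3 + 7 = 40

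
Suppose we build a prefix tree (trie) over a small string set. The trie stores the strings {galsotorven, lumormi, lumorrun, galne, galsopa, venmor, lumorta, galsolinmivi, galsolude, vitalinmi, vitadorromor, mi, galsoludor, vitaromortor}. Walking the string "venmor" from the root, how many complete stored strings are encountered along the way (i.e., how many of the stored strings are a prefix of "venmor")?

Check each prefix of "venmor" against the stored set — each match is an end-marker on the path.
Prefixes of the query that are stored words: "venmor"
Count: 1

1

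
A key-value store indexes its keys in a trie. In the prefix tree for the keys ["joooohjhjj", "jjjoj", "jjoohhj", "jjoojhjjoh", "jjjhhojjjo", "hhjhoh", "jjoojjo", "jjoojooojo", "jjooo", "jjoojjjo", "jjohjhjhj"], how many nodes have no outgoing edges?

11

A leaf is a node with no children — equivalently, the end of a word that is not a proper prefix of any other stored word.
Those words: "hhjhoh", "jjjhhojjjo", "jjjoj", "jjohjhjhj", "jjoohhj", "jjoojhjjoh", "jjoojjjo", "jjoojjo", "jjoojooojo", "jjooo", "joooohjhjj"
Leaf count: 11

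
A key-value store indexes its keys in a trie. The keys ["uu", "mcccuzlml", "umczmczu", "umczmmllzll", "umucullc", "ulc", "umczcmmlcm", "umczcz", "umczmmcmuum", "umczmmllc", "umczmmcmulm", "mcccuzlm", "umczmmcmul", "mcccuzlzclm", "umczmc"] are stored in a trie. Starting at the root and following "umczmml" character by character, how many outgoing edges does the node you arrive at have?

1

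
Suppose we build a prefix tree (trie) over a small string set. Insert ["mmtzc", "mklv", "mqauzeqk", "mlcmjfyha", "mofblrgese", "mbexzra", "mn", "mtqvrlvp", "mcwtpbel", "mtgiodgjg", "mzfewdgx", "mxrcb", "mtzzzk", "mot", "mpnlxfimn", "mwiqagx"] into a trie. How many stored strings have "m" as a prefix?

Walk to "m"; the words in its subtree are exactly those with that prefix.
Words under "m": mbexzra, mcwtpbel, mklv, mlcmjfyha, mmtzc, mn, mofblrgese, mot, mpnlxfimn, mqauzeqk, mtgiodgjg, mtqvrlvp, mtzzzk, mwiqagx, mxrcb, mzfewdgx
Count: 16

16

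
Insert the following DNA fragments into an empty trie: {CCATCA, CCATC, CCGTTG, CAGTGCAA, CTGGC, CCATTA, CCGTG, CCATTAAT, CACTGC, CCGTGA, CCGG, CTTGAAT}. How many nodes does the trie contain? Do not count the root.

For each word, the new-node count is its length minus the longest prefix already in the trie:
  "CCATCA" → 6 new (C, C, A, T, C, A)
  "CCATC" → prefix "CCATC" already present; 0 new (none)
  "CCGTTG" → prefix "CC" already present; 4 new (G, T, T, G)
  "CAGTGCAA" → prefix "C" already present; 7 new (A, G, T, G, C, A, A)
  "CTGGC" → prefix "C" already present; 4 new (T, G, G, C)
  "CCATTA" → prefix "CCAT" already present; 2 new (T, A)
  "CCGTG" → prefix "CCGT" already present; 1 new (G)
  "CCATTAAT" → prefix "CCATTA" already present; 2 new (A, T)
  "CACTGC" → prefix "CA" already present; 4 new (C, T, G, C)
  "CCGTGA" → prefix "CCGTG" already present; 1 new (A)
  "CCGG" → prefix "CCG" already present; 1 new (G)
  "CTTGAAT" → prefix "CT" already present; 5 new (T, G, A, A, T)
Total nodes = 6 + 0 + 4 + 7 + 4 + 2 + 1 + 2 + 4 + 1 + 1 + 5 = 37

37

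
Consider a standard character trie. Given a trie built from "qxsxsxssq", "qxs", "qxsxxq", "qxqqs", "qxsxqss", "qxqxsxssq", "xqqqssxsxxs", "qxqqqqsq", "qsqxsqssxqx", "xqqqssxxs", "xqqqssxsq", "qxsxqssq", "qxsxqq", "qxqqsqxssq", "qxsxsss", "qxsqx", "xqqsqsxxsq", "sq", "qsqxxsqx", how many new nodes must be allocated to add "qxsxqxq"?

2

The longest prefix of "qxsxqxq" already in the trie is "qxsxq" (length 5).
Each of the 2 remaining characters creates one node.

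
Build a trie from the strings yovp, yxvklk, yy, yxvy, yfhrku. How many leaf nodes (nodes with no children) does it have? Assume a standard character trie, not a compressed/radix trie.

Leaves are exactly the stored words that no other stored word extends.
Those words: "yfhrku", "yovp", "yxvklk", "yxvy", "yy"
Leaf count: 5

5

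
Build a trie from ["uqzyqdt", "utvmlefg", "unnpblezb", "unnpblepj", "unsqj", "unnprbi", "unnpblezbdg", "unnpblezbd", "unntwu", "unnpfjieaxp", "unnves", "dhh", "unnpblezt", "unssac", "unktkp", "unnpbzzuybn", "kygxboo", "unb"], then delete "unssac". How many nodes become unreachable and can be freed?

3

Walk "unssac" from the leaf back toward the root, removing each node that no remaining word uses.
The suffix "sac" (3 nodes) is used only by "unssac"; the node for "uns" still has the child "q", so pruning stops there.
Nodes removed: 3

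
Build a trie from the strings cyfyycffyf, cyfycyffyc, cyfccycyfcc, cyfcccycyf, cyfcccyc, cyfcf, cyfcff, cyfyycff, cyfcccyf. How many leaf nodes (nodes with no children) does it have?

Leaves are exactly the stored words that no other stored word extends.
Those words: "cyfcccycyf", "cyfcccyf", "cyfccycyfcc", "cyfcff", "cyfycyffyc", "cyfyycffyf"
Leaf count: 6

6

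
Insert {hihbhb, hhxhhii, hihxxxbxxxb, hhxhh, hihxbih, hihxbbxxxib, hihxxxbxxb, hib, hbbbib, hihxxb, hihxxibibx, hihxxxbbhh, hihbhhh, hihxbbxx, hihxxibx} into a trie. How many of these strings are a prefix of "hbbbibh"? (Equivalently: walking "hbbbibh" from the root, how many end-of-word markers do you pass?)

1

Walk "hbbbibh" from the root; an end-of-word marker is hit whenever a stored word is a prefix of "hbbbibh".
Prefixes of the query that are stored words: "hbbbib"
Count: 1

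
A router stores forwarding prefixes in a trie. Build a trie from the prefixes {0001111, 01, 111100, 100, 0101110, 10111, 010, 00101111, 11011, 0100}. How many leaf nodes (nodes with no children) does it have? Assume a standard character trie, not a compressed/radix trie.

8

A leaf is a node with no children — equivalently, the end of a word that is not a proper prefix of any other stored word.
Those words: "0001111", "00101111", "0100", "0101110", "100", "10111", "11011", "111100"
Leaf count: 8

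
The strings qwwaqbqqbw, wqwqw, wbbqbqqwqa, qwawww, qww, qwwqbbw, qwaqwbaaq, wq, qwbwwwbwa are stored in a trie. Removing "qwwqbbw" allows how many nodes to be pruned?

4

After clearing the end-marker at "qwwqbbw", prune upward until reaching a node still needed by another word.
The suffix "qbbw" (4 nodes) is used only by "qwwqbbw"; the node for "qww" still has the child "a", so pruning stops there.
Nodes removed: 4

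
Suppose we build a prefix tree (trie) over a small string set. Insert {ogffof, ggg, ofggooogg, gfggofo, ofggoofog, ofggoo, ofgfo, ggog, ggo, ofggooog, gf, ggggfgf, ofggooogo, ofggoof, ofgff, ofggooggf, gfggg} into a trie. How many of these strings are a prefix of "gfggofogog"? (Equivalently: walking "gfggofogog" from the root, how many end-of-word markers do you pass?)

Walk "gfggofogog" from the root; an end-of-word marker is hit whenever a stored word is a prefix of "gfggofogog".
Prefixes of the query that are stored words: "gf", "gfggofo"
Count: 2

2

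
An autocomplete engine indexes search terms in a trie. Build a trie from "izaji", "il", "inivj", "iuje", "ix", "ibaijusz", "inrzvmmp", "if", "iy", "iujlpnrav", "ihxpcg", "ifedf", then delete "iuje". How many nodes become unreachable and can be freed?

After clearing the end-marker at "iuje", prune upward until reaching a node still needed by another word.
The suffix "e" (1 node) is used only by "iuje"; the node for "iuj" still has the child "l", so pruning stops there.
Nodes removed: 1

1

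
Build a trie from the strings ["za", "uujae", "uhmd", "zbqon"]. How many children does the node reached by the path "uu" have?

1

The children of the "uu" node are the distinct next characters among strings starting with "uu".
Distinct next characters after "uu": j.
That node has 1 child edge.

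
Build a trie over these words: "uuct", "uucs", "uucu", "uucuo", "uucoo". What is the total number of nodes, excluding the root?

9

Trace insertions, counting only characters that open a new branch:
  "uuct" → 4 new (u, u, c, t)
  "uucs" → prefix "uuc" already present; 1 new (s)
  "uucu" → prefix "uuc" already present; 1 new (u)
  "uucuo" → prefix "uucu" already present; 1 new (o)
  "uucoo" → prefix "uuc" already present; 2 new (o, o)
Total nodes = 4 + 1 + 1 + 1 + 2 = 9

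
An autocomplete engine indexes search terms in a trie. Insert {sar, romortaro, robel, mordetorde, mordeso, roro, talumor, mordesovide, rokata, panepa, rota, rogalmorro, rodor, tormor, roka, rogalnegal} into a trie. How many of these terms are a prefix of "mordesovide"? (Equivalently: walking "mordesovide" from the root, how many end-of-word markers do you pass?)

Traverse "mordesovide" character by character; count nodes along the way that are marked as word ends.
Prefixes of the query that are stored words: "mordeso", "mordesovide"
Count: 2

2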